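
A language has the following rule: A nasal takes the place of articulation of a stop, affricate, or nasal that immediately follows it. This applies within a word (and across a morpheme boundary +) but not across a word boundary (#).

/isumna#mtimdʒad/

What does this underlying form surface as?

[isunna#ntiɲdʒad]

/m/ before /n/ (alveolar) → [n]
/m/ before /t/ (alveolar) → [n]
/m/ before /dʒ/ (palatal) → [ɲ]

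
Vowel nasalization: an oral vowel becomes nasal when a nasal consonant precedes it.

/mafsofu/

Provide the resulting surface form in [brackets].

/a/ after nasal /m/ → [ã]

[mãfsofu]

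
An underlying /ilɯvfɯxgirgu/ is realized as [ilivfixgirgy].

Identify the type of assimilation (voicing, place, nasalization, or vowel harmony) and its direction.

/ɯ/→[i] /ɯ/→[i] /u/→[y].
Vowels agree with the first vowel, so the harmony is progressive.

vowel harmony, progressive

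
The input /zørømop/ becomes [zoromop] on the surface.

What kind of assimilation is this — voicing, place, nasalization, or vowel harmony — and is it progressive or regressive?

/ø/→[o] /ø/→[o].
Vowels agree with the last vowel, so the harmony is regressive.

vowel harmony, regressive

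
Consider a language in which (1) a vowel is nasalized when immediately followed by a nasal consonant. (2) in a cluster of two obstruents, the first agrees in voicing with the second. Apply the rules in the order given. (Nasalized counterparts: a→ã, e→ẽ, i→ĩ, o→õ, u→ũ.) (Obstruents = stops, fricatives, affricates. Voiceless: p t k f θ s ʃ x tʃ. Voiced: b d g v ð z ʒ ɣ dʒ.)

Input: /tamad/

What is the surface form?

[tãmad]

Rule 1: /a/ before nasal /m/ → [ã]
After rule 1: tãmad
Rule 2: no segment meets the rule's conditions; no change.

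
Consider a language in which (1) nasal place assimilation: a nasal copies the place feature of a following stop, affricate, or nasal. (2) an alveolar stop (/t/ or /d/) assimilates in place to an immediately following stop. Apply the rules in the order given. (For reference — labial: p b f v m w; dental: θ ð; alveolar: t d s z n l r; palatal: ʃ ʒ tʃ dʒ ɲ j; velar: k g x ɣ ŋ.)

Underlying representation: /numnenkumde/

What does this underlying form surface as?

Rule 1: /m/ before /n/ (alveolar) → [n]
Rule 1: /n/ before /k/ (velar) → [ŋ]
Rule 1: /m/ before /d/ (alveolar) → [n]
After rule 1: nunneŋkunde
Rule 2: no segment meets the rule's conditions; no change.

[nunneŋkunde]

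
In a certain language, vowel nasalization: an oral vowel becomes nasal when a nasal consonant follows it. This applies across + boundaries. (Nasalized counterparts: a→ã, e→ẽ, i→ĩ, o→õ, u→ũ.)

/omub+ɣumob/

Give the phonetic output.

[õmub+ɣũmob]

/o/ before nasal /m/ → [õ]
/u/ before nasal /m/ → [ũ]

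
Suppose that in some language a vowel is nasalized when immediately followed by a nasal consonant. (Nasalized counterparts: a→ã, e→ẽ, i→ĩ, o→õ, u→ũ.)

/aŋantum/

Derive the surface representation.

[ãŋãntũm]

/a/ before nasal /ŋ/ → [ã]
/a/ before nasal /n/ → [ã]
/u/ before nasal /m/ → [ũ]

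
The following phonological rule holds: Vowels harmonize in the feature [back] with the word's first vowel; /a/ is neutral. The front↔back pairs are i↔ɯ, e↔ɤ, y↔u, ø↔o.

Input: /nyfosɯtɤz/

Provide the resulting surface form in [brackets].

[nyføsitez]

/o/ harmonizes with /y/ ([-back]) → [ø]
/ɯ/ harmonizes with /y/ ([-back]) → [i]
/ɤ/ harmonizes with /y/ ([-back]) → [e]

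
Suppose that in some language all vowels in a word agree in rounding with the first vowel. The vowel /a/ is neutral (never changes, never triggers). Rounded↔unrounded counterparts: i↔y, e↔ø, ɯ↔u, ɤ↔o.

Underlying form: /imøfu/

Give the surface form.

[imefɯ]

/ø/ harmonizes with /i/ ([-round]) → [e]
/u/ harmonizes with /i/ ([-round]) → [ɯ]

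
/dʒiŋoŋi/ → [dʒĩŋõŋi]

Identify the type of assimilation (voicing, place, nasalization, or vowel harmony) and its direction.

nasalization, regressive

/i/→[ĩ] /o/→[õ].
Each target copies a feature from the following segment, so the direction is regressive.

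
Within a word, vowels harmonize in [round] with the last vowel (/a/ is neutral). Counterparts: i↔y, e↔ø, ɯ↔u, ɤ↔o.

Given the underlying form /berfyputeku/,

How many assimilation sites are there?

/e/ harmonizes with /u/ ([+round]) → [ø]
/e/ harmonizes with /u/ ([+round]) → [ø]
2 segments change.

2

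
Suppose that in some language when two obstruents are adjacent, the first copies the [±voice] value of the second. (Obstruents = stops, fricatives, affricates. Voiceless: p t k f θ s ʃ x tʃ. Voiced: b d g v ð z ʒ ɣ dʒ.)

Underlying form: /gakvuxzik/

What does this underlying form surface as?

/k/ before /v/ (voiced) → [g]
/x/ before /z/ (voiced) → [ɣ]

[gagvuɣzik]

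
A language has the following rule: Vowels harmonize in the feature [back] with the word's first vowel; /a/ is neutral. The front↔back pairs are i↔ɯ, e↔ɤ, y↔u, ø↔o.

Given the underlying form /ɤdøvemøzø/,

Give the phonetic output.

[ɤdovɤmozo]

/ø/ harmonizes with /ɤ/ ([+back]) → [o]
/e/ harmonizes with /ɤ/ ([+back]) → [ɤ]
/ø/ harmonizes with /ɤ/ ([+back]) → [o]
/ø/ harmonizes with /ɤ/ ([+back]) → [o]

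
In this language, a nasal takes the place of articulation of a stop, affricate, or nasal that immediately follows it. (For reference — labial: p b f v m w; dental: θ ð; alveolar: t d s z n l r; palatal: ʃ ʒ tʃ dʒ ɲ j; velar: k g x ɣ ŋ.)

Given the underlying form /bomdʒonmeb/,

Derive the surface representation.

[boɲdʒommeb]

/m/ before /dʒ/ (palatal) → [ɲ]
/n/ before /m/ (labial) → [m]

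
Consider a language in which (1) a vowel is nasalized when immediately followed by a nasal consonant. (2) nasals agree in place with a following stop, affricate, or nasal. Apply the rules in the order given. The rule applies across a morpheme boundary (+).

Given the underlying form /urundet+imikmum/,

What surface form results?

[urũndet+ĩmikmũm]

Rule 1: /u/ before nasal /n/ → [ũ]
Rule 1: /i/ before nasal /m/ → [ĩ]
Rule 1: /u/ before nasal /m/ → [ũ]
After rule 1: urũndet+ĩmikmũm
Rule 2: no segment meets the rule's conditions; no change.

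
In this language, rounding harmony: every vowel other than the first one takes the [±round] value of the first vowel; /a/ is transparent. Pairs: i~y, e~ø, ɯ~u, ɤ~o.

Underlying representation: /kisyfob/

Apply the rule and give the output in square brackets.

[kisifɤb]

/y/ harmonizes with /i/ ([-round]) → [i]
/o/ harmonizes with /i/ ([-round]) → [ɤ]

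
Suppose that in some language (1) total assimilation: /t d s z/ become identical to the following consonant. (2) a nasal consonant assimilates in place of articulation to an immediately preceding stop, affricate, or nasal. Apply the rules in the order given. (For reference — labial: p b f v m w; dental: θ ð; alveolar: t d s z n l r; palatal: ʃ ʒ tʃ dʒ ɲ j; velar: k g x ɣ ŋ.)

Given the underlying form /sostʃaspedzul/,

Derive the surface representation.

Rule 1: /s/ before /tʃ/ → [tʃ] (total assimilation)
Rule 1: /s/ before /p/ → [p] (total assimilation)
Rule 1: /d/ before /z/ → [z] (total assimilation)
After rule 1: sotʃtʃappezzul
Rule 2: no segment meets the rule's conditions; no change.

[sotʃtʃappezzul]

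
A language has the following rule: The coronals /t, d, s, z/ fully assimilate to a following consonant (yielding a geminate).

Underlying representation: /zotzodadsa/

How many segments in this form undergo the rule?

/t/ before /z/ → [z] (total assimilation)
/d/ before /s/ → [s] (total assimilation)
2 segments change.

2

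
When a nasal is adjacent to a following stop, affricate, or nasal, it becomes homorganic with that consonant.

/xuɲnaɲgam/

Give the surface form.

/ɲ/ before /n/ (alveolar) → [n]
/ɲ/ before /g/ (velar) → [ŋ]

[xunnaŋgam]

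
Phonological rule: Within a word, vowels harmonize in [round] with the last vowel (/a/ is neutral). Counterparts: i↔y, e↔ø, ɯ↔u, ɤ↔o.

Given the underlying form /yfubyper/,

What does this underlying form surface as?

/y/ harmonizes with /e/ ([-round]) → [i]
/u/ harmonizes with /e/ ([-round]) → [ɯ]
/y/ harmonizes with /e/ ([-round]) → [i]

[ifɯbiper]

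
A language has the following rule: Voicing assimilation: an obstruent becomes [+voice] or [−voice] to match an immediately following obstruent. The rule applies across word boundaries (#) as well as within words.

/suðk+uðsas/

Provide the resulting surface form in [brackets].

/ð/ before /k/ (voiceless) → [θ]
/ð/ before /s/ (voiceless) → [θ]

[suθk+uθsas]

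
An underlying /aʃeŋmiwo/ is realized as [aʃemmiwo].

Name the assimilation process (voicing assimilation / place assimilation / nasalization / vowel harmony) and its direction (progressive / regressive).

/ŋ/→[m].
Each target copies a feature from the following segment, so the direction is regressive.

place assimilation, regressive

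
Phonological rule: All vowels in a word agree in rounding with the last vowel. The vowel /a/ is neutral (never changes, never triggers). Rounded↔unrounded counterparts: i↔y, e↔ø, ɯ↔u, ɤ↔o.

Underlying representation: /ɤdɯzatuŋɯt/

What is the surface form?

[ɤdɯzatɯŋɯt]

/u/ harmonizes with /ɯ/ ([-round]) → [ɯ]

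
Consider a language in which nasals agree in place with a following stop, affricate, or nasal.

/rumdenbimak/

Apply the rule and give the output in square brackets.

[rundembimak]

/m/ before /d/ (alveolar) → [n]
/n/ before /b/ (labial) → [m]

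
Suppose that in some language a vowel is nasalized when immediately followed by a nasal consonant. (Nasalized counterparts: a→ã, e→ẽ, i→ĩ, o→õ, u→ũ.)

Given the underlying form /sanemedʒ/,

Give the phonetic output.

[sãnẽmedʒ]

/a/ before nasal /n/ → [ã]
/e/ before nasal /m/ → [ẽ]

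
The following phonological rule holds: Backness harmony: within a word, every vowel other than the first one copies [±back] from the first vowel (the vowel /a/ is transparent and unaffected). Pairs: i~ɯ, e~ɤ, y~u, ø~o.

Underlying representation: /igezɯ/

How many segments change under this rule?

/ɯ/ harmonizes with /i/ ([-back]) → [i]
1 segment changes.

1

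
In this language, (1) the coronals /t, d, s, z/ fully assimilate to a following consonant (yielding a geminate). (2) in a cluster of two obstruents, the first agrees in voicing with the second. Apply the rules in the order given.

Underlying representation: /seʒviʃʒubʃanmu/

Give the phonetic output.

Rule 1: no segment meets the rule's conditions; no change.
After rule 1: seʒviʃʒubʃanmu
Rule 2: /ʃ/ before /ʒ/ (voiced) → [ʒ]
Rule 2: /b/ before /ʃ/ (voiceless) → [p]

[seʒviʒʒupʃanmu]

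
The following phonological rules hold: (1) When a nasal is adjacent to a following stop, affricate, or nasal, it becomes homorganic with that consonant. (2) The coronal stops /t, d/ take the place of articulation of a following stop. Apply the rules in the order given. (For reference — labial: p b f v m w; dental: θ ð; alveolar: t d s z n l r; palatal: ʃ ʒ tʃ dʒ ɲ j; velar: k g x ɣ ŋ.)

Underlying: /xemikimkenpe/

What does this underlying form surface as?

[xemikiŋkempe]

Rule 1: /m/ before /k/ (velar) → [ŋ]
Rule 1: /n/ before /p/ (labial) → [m]
After rule 1: xemikiŋkempe
Rule 2: no segment meets the rule's conditions; no change.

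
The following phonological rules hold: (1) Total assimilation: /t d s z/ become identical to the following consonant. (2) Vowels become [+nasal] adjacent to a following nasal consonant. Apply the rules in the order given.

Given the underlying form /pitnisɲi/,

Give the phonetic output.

[pĩnnĩɲɲi]

Rule 1: /t/ before /n/ → [n] (total assimilation)
Rule 1: /s/ before /ɲ/ → [ɲ] (total assimilation)
After rule 1: pinniɲɲi
Rule 2: /i/ before nasal /n/ → [ĩ]
Rule 2: /i/ before nasal /ɲ/ → [ĩ]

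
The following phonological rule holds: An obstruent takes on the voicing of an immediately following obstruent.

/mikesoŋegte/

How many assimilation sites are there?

/g/ before /t/ (voiceless) → [k]
1 segment changes.

1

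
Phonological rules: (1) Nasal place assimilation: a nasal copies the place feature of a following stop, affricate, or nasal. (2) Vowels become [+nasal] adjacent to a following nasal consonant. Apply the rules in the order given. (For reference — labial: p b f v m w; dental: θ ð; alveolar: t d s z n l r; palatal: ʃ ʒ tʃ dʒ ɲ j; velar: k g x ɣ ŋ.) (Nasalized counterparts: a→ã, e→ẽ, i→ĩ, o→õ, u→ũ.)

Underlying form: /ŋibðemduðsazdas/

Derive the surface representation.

[ŋibðẽnduðsazdas]

Rule 1: /m/ before /d/ (alveolar) → [n]
After rule 1: ŋibðenduðsazdas
Rule 2: /e/ before nasal /n/ → [ẽ]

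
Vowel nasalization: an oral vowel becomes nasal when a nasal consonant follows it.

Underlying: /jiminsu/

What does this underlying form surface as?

/i/ before nasal /m/ → [ĩ]
/i/ before nasal /n/ → [ĩ]

[jĩmĩnsu]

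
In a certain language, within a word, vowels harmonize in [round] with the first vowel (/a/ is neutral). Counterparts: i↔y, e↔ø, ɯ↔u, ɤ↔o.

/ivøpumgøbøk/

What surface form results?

[ivepɯmgebek]

/ø/ harmonizes with /i/ ([-round]) → [e]
/u/ harmonizes with /i/ ([-round]) → [ɯ]
/ø/ harmonizes with /i/ ([-round]) → [e]
/ø/ harmonizes with /i/ ([-round]) → [e]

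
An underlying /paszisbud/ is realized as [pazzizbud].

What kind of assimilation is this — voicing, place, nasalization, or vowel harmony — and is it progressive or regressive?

/s/→[z] /s/→[z].
Each target copies a feature from the following segment, so the direction is regressive.

voicing assimilation, regressive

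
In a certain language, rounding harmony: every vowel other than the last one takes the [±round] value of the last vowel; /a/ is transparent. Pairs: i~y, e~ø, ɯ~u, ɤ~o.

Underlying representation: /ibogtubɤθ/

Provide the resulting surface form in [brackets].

/o/ harmonizes with /ɤ/ ([-round]) → [ɤ]
/u/ harmonizes with /ɤ/ ([-round]) → [ɯ]

[ibɤgtɯbɤθ]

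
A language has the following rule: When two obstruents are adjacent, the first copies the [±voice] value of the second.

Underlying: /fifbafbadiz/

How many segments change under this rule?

2

/f/ before /b/ (voiced) → [v]
/f/ before /b/ (voiced) → [v]
2 segments change.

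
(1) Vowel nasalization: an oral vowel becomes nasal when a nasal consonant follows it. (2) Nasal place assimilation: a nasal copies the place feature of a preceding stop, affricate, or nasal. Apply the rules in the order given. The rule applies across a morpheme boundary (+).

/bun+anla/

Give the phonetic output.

[bũn+ãnla]

Rule 1: /u/ before nasal /n/ → [ũ]
Rule 1: /a/ before nasal /n/ → [ã]
After rule 1: bũn+ãnla
Rule 2: no segment meets the rule's conditions; no change.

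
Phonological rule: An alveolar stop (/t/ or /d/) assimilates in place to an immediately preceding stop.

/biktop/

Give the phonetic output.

/t/ after /k/ (velar) → [k]

[bikkop]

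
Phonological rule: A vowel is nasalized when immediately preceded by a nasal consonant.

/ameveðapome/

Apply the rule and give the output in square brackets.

/e/ after nasal /m/ → [ẽ]
/e/ after nasal /m/ → [ẽ]

[amẽveðapomẽ]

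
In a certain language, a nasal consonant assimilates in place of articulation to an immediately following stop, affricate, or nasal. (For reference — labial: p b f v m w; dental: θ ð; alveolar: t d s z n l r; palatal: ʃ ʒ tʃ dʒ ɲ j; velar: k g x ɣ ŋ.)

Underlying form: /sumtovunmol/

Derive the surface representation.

/m/ before /t/ (alveolar) → [n]
/n/ before /m/ (labial) → [m]

[suntovummol]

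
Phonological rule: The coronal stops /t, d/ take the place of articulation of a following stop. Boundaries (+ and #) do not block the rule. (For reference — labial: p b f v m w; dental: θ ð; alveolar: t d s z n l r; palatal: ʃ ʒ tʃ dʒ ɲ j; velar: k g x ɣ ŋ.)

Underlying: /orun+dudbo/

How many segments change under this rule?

1

/d/ before /b/ (labial) → [b]
1 segment changes.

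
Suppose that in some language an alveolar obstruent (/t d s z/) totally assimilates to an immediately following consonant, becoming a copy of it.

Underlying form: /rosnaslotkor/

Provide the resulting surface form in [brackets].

/s/ before /n/ → [n] (total assimilation)
/s/ before /l/ → [l] (total assimilation)
/t/ before /k/ → [k] (total assimilation)

[ronnallokkor]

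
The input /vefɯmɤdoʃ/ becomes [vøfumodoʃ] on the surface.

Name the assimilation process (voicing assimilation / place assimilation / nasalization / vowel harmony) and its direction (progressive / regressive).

/e/→[ø] /ɯ/→[u] /ɤ/→[o].
Vowels agree with the last vowel, so the harmony is regressive.

vowel harmony, regressive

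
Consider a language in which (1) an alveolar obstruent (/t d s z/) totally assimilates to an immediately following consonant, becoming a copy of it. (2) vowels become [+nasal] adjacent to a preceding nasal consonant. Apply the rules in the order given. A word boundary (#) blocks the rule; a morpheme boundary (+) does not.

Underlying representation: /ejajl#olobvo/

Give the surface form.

[ejajl#olobvo]

Rule 1: no segment meets the rule's conditions; no change.
After rule 1: ejajl#olobvo
Rule 2: no segment meets the rule's conditions; no change.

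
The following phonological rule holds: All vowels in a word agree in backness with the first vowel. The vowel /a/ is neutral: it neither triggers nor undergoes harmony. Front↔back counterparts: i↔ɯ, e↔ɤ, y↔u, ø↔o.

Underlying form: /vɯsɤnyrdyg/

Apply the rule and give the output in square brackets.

[vɯsɤnurdug]

/y/ harmonizes with /ɯ/ ([+back]) → [u]
/y/ harmonizes with /ɯ/ ([+back]) → [u]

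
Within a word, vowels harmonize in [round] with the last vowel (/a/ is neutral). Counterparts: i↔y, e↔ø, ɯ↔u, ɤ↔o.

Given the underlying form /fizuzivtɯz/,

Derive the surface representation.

[fizɯzivtɯz]

/u/ harmonizes with /ɯ/ ([-round]) → [ɯ]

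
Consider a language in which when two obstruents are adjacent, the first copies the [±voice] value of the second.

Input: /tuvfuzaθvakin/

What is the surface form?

/v/ before /f/ (voiceless) → [f]
/θ/ before /v/ (voiced) → [ð]

[tuffuzaðvakin]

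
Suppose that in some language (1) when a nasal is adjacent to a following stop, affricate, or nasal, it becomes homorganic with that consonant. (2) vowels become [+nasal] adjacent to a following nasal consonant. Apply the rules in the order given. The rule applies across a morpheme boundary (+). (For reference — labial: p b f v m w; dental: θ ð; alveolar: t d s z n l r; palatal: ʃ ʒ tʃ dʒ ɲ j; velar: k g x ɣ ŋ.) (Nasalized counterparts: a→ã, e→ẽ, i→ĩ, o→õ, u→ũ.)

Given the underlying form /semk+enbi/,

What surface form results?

Rule 1: /m/ before /k/ (velar) → [ŋ]
Rule 1: /n/ before /b/ (labial) → [m]
After rule 1: seŋk+embi
Rule 2: /e/ before nasal /ŋ/ → [ẽ]
Rule 2: /e/ before nasal /m/ → [ẽ]

[sẽŋk+ẽmbi]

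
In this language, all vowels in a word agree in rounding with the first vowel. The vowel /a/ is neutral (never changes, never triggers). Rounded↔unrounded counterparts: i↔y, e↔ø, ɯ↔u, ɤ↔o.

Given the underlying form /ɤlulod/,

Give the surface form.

/u/ harmonizes with /ɤ/ ([-round]) → [ɯ]
/o/ harmonizes with /ɤ/ ([-round]) → [ɤ]

[ɤlɯlɤd]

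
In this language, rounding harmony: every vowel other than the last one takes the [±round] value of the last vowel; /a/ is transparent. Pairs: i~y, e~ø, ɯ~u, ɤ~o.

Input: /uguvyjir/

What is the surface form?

[ɯgɯvijir]

/u/ harmonizes with /i/ ([-round]) → [ɯ]
/u/ harmonizes with /i/ ([-round]) → [ɯ]
/y/ harmonizes with /i/ ([-round]) → [i]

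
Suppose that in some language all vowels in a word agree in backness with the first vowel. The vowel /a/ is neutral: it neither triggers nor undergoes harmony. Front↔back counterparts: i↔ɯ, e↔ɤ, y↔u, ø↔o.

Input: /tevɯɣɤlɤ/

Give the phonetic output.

/ɯ/ harmonizes with /e/ ([-back]) → [i]
/ɤ/ harmonizes with /e/ ([-back]) → [e]
/ɤ/ harmonizes with /e/ ([-back]) → [e]

[teviɣele]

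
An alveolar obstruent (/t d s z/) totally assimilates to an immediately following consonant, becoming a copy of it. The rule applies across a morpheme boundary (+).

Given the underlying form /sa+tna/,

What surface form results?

/t/ before /n/ → [n] (total assimilation)

[sa+nna]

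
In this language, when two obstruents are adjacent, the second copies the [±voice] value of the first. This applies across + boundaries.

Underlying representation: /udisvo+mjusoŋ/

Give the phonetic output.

[udisfo+mjusoŋ]

/v/ after /s/ (voiceless) → [f]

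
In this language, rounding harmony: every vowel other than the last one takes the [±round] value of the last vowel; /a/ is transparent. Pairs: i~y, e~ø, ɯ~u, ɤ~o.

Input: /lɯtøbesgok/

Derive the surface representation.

/ɯ/ harmonizes with /o/ ([+round]) → [u]
/e/ harmonizes with /o/ ([+round]) → [ø]

[lutøbøsgok]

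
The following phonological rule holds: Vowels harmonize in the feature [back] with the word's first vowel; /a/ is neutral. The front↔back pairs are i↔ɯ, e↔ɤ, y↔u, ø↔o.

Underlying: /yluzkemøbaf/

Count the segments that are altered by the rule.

/u/ harmonizes with /y/ ([-back]) → [y]
1 segment changes.

1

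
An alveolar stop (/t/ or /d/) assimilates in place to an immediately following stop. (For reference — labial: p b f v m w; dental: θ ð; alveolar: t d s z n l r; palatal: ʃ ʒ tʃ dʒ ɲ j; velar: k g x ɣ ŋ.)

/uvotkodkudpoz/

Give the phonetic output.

/t/ before /k/ (velar) → [k]
/d/ before /k/ (velar) → [g]
/d/ before /p/ (labial) → [b]

[uvokkogkubpoz]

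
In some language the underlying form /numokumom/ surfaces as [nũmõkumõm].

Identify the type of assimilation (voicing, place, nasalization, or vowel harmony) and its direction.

nasalization, progressive

/u/→[ũ] /o/→[õ] /o/→[õ].
Each target copies a feature from the preceding segment, so the direction is progressive.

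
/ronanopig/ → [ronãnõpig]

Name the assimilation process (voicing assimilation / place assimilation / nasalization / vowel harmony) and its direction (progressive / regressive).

nasalization, progressive

/a/→[ã] /o/→[õ].
Each target copies a feature from the preceding segment, so the direction is progressive.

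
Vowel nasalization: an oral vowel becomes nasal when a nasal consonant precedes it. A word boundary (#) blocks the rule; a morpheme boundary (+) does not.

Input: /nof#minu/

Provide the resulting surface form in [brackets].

[nõf#mĩnũ]

/o/ after nasal /n/ → [õ]
/i/ after nasal /m/ → [ĩ]
/u/ after nasal /n/ → [ũ]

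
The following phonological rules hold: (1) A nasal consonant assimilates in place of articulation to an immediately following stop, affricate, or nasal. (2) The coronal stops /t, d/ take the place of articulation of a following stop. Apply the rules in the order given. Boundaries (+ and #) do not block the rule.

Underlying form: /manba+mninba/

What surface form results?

Rule 1: /n/ before /b/ (labial) → [m]
Rule 1: /m/ before /n/ (alveolar) → [n]
Rule 1: /n/ before /b/ (labial) → [m]
After rule 1: mamba+nnimba
Rule 2: no segment meets the rule's conditions; no change.

[mamba+nnimba]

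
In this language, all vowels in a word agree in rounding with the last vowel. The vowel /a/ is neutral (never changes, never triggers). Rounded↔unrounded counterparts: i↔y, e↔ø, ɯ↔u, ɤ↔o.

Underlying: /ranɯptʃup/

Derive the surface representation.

/ɯ/ harmonizes with /u/ ([+round]) → [u]

[ranuptʃup]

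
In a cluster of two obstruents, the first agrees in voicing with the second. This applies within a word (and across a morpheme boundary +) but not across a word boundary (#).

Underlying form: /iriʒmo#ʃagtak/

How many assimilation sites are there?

/g/ before /t/ (voiceless) → [k]
1 segment changes.

1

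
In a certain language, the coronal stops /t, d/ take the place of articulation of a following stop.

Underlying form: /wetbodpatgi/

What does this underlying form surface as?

[wepbobpakgi]

/t/ before /b/ (labial) → [p]
/d/ before /p/ (labial) → [b]
/t/ before /g/ (velar) → [k]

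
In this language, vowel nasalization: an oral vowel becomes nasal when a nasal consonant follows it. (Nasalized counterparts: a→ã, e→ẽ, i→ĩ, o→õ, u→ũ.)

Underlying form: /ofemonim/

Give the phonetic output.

/e/ before nasal /m/ → [ẽ]
/o/ before nasal /n/ → [õ]
/i/ before nasal /m/ → [ĩ]

[ofẽmõnĩm]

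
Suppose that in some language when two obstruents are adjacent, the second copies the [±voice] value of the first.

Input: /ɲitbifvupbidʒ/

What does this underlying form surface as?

/b/ after /t/ (voiceless) → [p]
/v/ after /f/ (voiceless) → [f]
/b/ after /p/ (voiceless) → [p]

[ɲitpiffuppidʒ]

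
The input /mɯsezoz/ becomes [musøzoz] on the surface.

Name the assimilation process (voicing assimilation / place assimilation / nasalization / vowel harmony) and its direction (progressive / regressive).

vowel harmony, regressive

/ɯ/→[u] /e/→[ø].
Vowels agree with the last vowel, so the harmony is regressive.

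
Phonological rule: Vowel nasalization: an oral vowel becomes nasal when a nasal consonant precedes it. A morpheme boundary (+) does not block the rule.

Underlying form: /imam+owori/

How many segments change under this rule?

2

/a/ after nasal /m/ → [ã]
/o/ after nasal /m/ → [õ]
2 segments change.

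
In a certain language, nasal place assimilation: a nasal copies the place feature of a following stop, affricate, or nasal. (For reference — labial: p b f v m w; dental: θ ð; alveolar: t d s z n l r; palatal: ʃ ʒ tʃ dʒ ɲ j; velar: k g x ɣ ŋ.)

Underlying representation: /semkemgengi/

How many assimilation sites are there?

3

/m/ before /k/ (velar) → [ŋ]
/m/ before /g/ (velar) → [ŋ]
/n/ before /g/ (velar) → [ŋ]
3 segments change.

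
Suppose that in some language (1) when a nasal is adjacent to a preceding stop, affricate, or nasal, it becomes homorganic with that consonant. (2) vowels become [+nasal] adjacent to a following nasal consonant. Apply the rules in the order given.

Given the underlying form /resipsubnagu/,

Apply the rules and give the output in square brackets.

[resipsubmagu]

Rule 1: /n/ after /b/ (labial) → [m]
After rule 1: resipsubmagu
Rule 2: no segment meets the rule's conditions; no change.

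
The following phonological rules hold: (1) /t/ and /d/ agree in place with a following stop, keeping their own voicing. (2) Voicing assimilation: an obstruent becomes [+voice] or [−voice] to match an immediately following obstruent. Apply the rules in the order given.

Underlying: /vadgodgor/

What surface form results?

Rule 1: /d/ before /g/ (velar) → [g]
Rule 1: /d/ before /g/ (velar) → [g]
After rule 1: vaggoggor
Rule 2: no segment meets the rule's conditions; no change.

[vaggoggor]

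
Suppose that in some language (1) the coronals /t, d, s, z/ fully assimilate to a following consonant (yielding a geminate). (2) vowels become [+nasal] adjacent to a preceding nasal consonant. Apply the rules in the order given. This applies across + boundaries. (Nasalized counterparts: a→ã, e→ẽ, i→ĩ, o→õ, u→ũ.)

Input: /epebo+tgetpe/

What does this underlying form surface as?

Rule 1: /t/ before /g/ → [g] (total assimilation)
Rule 1: /t/ before /p/ → [p] (total assimilation)
After rule 1: epebo+ggeppe
Rule 2: no segment meets the rule's conditions; no change.

[epebo+ggeppe]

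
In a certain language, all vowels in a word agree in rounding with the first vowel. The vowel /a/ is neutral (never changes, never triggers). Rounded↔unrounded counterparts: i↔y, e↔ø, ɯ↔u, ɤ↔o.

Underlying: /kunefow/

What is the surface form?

/e/ harmonizes with /u/ ([+round]) → [ø]

[kunøfow]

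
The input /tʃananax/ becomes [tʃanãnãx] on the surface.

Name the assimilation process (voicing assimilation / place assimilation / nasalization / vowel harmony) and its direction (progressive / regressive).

/a/→[ã] /a/→[ã].
Each target copies a feature from the preceding segment, so the direction is progressive.

nasalization, progressive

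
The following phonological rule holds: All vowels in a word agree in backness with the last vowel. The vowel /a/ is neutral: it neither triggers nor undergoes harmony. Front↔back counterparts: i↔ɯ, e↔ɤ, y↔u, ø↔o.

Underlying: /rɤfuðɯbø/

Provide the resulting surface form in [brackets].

[refyðibø]

/ɤ/ harmonizes with /ø/ ([-back]) → [e]
/u/ harmonizes with /ø/ ([-back]) → [y]
/ɯ/ harmonizes with /ø/ ([-back]) → [i]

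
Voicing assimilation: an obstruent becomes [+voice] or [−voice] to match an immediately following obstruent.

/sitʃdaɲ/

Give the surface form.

[sidʒdaɲ]

/tʃ/ before /d/ (voiced) → [dʒ]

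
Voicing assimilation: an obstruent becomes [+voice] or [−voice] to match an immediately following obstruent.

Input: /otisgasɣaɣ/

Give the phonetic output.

[otizgazɣaɣ]

/s/ before /g/ (voiced) → [z]
/s/ before /ɣ/ (voiced) → [z]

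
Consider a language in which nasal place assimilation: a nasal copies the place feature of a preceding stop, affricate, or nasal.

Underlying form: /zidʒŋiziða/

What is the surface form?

[zidʒɲiziða]

/ŋ/ after /dʒ/ (palatal) → [ɲ]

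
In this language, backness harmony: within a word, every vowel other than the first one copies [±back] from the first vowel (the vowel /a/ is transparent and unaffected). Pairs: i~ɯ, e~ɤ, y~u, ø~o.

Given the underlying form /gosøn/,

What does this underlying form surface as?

[goson]

/ø/ harmonizes with /o/ ([+back]) → [o]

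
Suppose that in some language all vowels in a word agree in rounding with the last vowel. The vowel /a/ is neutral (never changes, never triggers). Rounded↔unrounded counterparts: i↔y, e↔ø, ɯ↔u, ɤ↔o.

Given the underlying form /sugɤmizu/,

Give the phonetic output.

[sugomyzu]

/ɤ/ harmonizes with /u/ ([+round]) → [o]
/i/ harmonizes with /u/ ([+round]) → [y]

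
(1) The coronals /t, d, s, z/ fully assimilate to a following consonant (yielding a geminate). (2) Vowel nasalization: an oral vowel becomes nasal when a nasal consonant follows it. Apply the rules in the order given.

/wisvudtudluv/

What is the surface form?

[wivvuttulluv]

Rule 1: /s/ before /v/ → [v] (total assimilation)
Rule 1: /d/ before /t/ → [t] (total assimilation)
Rule 1: /d/ before /l/ → [l] (total assimilation)
After rule 1: wivvuttulluv
Rule 2: no segment meets the rule's conditions; no change.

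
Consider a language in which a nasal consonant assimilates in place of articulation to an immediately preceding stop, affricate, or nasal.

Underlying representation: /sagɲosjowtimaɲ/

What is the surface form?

[sagŋosjowtimaɲ]

/ɲ/ after /g/ (velar) → [ŋ]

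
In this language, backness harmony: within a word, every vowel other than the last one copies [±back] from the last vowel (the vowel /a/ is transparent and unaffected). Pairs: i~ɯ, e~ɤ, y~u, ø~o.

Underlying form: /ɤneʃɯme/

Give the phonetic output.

[eneʃime]

/ɤ/ harmonizes with /e/ ([-back]) → [e]
/ɯ/ harmonizes with /e/ ([-back]) → [i]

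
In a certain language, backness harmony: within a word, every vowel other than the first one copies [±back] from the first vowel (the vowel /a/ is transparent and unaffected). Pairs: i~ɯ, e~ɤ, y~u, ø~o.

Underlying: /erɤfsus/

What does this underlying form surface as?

[erefsys]

/ɤ/ harmonizes with /e/ ([-back]) → [e]
/u/ harmonizes with /e/ ([-back]) → [y]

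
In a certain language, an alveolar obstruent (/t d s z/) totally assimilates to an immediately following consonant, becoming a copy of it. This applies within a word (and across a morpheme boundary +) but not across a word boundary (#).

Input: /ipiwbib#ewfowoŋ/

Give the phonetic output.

[ipiwbib#ewfowoŋ]

no segment meets the rule's conditions; no change.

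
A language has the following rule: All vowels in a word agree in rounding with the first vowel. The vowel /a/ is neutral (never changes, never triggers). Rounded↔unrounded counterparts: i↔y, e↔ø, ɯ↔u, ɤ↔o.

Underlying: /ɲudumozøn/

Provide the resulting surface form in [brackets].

no segment meets the rule's conditions; no change.

[ɲudumozøn]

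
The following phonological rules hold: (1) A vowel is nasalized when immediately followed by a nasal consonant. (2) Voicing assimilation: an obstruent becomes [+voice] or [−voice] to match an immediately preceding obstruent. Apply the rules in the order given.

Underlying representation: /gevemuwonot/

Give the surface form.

[gevẽmuwõnot]

Rule 1: /e/ before nasal /m/ → [ẽ]
Rule 1: /o/ before nasal /n/ → [õ]
After rule 1: gevẽmuwõnot
Rule 2: no segment meets the rule's conditions; no change.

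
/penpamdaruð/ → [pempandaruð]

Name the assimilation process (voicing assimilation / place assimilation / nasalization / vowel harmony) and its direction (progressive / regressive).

/n/→[m] /m/→[n].
Each target copies a feature from the following segment, so the direction is regressive.

place assimilation, regressive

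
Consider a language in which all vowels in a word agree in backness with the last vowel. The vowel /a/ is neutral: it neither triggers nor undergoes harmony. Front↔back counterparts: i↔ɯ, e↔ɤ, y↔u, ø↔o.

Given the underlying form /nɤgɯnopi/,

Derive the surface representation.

[neginøpi]

/ɤ/ harmonizes with /i/ ([-back]) → [e]
/ɯ/ harmonizes with /i/ ([-back]) → [i]
/o/ harmonizes with /i/ ([-back]) → [ø]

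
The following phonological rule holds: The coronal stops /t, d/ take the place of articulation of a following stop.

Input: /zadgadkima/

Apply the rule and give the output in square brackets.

[zaggagkima]

/d/ before /g/ (velar) → [g]
/d/ before /k/ (velar) → [g]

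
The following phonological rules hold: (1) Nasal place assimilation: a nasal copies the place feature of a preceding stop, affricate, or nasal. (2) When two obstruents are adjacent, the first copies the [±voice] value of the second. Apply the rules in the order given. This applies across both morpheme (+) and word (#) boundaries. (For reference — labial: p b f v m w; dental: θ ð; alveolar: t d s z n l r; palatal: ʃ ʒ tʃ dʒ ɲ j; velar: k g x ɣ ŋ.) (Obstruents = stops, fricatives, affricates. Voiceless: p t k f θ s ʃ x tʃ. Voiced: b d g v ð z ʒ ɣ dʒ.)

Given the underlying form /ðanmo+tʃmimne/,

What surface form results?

[ðanno+tʃɲimme]

Rule 1: /m/ after /n/ (alveolar) → [n]
Rule 1: /m/ after /tʃ/ (palatal) → [ɲ]
Rule 1: /n/ after /m/ (labial) → [m]
After rule 1: ðanno+tʃɲimme
Rule 2: no segment meets the rule's conditions; no change.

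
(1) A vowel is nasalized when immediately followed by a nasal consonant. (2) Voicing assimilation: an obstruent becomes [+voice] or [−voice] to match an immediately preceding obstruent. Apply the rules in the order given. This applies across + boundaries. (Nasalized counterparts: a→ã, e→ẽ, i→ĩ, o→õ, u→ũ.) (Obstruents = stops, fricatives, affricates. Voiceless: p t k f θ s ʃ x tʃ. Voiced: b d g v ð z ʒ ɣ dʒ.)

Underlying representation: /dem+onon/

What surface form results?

[dẽm+õnõn]

Rule 1: /e/ before nasal /m/ → [ẽ]
Rule 1: /o/ before nasal /n/ → [õ]
Rule 1: /o/ before nasal /n/ → [õ]
After rule 1: dẽm+õnõn
Rule 2: no segment meets the rule's conditions; no change.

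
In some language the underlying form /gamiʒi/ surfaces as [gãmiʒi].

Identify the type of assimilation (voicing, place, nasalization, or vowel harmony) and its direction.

nasalization, regressive

/a/→[ã].
Each target copies a feature from the following segment, so the direction is regressive.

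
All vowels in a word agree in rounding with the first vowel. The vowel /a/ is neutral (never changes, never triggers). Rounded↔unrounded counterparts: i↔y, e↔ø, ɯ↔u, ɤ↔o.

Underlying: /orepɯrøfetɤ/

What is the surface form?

[orøpurøføto]

/e/ harmonizes with /o/ ([+round]) → [ø]
/ɯ/ harmonizes with /o/ ([+round]) → [u]
/e/ harmonizes with /o/ ([+round]) → [ø]
/ɤ/ harmonizes with /o/ ([+round]) → [o]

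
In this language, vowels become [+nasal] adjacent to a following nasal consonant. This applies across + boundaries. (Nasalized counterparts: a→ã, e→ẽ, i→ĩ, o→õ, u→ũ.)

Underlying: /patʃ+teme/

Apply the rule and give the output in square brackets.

[patʃ+tẽme]

/e/ before nasal /m/ → [ẽ]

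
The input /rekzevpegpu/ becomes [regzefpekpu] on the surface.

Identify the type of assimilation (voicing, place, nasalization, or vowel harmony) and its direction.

voicing assimilation, regressive

/k/→[g] /v/→[f] /g/→[k].
Each target copies a feature from the following segment, so the direction is regressive.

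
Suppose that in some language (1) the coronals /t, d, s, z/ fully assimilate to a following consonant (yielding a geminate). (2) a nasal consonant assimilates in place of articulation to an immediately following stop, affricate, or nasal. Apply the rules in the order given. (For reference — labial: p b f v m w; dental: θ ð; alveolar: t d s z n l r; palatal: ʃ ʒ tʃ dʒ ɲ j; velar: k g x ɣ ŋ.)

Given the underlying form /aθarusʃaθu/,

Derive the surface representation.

[aθaruʃʃaθu]

Rule 1: /s/ before /ʃ/ → [ʃ] (total assimilation)
After rule 1: aθaruʃʃaθu
Rule 2: no segment meets the rule's conditions; no change.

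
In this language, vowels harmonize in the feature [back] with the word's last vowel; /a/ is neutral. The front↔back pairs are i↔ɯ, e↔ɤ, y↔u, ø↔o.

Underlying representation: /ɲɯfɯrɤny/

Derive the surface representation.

/ɯ/ harmonizes with /y/ ([-back]) → [i]
/ɯ/ harmonizes with /y/ ([-back]) → [i]
/ɤ/ harmonizes with /y/ ([-back]) → [e]

[ɲifireny]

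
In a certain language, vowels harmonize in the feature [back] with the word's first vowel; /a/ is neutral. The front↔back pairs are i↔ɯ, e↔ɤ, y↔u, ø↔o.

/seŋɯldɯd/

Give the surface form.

/ɯ/ harmonizes with /e/ ([-back]) → [i]
/ɯ/ harmonizes with /e/ ([-back]) → [i]

[seŋildid]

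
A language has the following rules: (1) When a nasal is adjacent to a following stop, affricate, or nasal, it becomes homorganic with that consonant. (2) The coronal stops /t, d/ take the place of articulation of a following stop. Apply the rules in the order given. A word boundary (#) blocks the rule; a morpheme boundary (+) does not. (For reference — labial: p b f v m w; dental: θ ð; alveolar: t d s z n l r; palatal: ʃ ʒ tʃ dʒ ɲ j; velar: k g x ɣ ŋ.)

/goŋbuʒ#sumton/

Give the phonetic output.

[gombuʒ#sunton]

Rule 1: /ŋ/ before /b/ (labial) → [m]
Rule 1: /m/ before /t/ (alveolar) → [n]
After rule 1: gombuʒ#sunton
Rule 2: no segment meets the rule's conditions; no change.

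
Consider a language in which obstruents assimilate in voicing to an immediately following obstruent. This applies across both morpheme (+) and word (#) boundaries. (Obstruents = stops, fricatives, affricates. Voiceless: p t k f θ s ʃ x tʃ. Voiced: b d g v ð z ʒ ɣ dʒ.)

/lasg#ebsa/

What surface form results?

[lazg#epsa]

/s/ before /g/ (voiced) → [z]
/b/ before /s/ (voiceless) → [p]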